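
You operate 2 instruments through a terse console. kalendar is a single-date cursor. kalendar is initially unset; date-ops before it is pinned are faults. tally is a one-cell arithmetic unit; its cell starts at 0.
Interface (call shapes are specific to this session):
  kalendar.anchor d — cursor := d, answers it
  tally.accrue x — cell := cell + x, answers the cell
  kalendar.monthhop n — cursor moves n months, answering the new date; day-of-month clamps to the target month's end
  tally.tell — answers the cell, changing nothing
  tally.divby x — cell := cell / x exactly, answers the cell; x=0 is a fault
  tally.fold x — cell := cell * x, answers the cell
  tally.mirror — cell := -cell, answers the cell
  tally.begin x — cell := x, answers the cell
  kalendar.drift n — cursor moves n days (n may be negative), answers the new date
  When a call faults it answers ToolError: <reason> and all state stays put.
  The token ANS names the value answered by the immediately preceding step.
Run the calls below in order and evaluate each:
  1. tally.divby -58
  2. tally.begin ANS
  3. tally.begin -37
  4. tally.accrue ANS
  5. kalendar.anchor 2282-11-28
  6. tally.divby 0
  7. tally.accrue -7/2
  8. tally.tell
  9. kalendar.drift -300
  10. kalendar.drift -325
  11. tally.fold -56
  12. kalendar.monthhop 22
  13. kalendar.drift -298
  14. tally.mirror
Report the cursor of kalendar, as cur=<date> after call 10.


>>> tally.divby x='-58'
[out] 0
>>> tally.begin x='ANS'
[out] 0
>>> tally.begin x='-37'
[out] -37
>>> tally.accrue x='ANS'
[out] -74
>>> kalendar.anchor d='2282-11-28'
[out] 2282-11-28
>>> tally.divby x='0'
[out] ToolError: division by zero
>>> tally.accrue x='-7/2'
[out] -155/2
>>> tally.tell
[out] -155/2
>>> kalendar.drift n='-300'
[out] 2282-02-01
>>> kalendar.drift n='-325'
[out] 2281-03-13
>>> tally.fold x='-56'
[out] 4340
>>> kalendar.monthhop n='22'
[out] 2283-01-13
>>> kalendar.drift n='-298'
[out] 2282-03-21
>>> tally.mirror
[out] -4340

Answer: cur=2281-03-13


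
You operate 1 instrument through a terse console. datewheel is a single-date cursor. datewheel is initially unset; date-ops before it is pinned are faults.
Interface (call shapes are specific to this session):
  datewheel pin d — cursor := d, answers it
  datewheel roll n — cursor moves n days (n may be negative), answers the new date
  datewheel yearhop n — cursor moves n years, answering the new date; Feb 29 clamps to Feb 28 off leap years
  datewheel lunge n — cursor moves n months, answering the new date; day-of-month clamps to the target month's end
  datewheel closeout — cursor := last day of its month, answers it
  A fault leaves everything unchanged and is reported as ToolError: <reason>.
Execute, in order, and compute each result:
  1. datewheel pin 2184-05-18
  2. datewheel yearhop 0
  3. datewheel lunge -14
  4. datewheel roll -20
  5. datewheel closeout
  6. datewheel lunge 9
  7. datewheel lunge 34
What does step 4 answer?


·→ datewheel pin(d: 2184-05-18)
·← 2184-05-18
·→ datewheel yearhop(n: 0)
·← 2184-05-18
·→ datewheel lunge(n: -14)
·← 2183-03-18
·→ datewheel roll(n: -20)
·← 2183-02-26
·→ datewheel closeout()
·← 2183-02-28
·→ datewheel lunge(n: 9)
·← 2183-11-28
·→ datewheel lunge(n: 34)
·← 2186-09-28

Answer: 2183-02-26


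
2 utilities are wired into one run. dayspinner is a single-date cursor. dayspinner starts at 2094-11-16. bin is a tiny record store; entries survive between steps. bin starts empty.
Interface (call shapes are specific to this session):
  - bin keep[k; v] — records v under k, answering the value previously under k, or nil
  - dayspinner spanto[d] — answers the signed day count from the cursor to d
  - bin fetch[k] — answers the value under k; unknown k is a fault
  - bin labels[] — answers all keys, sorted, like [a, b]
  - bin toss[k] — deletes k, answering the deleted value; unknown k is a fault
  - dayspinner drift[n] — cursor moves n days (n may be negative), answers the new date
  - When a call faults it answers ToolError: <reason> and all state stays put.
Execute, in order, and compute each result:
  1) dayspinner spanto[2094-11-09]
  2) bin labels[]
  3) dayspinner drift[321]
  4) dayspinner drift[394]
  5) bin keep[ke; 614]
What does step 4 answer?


>>> dayspinner spanto d: 2094-11-09
:: -7
>>> bin labels
:: []
>>> dayspinner drift n: 321
:: 2095-10-03
>>> dayspinner drift n: 394
:: 2096-10-31
>>> bin keep k: ke v: 614
:: nil

Answer: 2096-10-31


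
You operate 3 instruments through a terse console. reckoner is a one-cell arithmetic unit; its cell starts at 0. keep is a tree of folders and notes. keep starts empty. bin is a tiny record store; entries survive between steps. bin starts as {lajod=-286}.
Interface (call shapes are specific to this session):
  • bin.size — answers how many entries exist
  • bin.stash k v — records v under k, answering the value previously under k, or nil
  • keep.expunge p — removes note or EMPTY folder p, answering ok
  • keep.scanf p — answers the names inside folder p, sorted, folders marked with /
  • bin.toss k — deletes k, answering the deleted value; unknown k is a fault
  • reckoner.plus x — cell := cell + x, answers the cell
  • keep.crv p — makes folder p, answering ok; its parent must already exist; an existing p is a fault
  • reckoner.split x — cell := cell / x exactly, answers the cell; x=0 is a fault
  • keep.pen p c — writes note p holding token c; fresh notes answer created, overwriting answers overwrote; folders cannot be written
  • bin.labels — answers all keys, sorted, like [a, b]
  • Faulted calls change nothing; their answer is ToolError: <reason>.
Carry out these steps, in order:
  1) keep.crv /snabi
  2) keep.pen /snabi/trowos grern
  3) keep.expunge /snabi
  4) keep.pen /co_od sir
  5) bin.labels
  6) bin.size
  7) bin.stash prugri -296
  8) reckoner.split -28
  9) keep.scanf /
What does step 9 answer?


! 1. keep.crv(p='/snabi') == ok
! 2. keep.pen(p='/snabi/trowos', c='grern') == created
! 3. keep.expunge(p='/snabi') == ToolError: not empty
! 4. keep.pen(p='/co_od', c='sir') == created
! 5. bin.labels() == [lajod]
! 6. bin.size() == 1
! 7. bin.stash(k='prugri', v='-296') == nil
! 8. reckoner.split(x='-28') == 0
! 9. keep.scanf(p='/') == [co_od, snabi/]

Answer: [co_od, snabi/]


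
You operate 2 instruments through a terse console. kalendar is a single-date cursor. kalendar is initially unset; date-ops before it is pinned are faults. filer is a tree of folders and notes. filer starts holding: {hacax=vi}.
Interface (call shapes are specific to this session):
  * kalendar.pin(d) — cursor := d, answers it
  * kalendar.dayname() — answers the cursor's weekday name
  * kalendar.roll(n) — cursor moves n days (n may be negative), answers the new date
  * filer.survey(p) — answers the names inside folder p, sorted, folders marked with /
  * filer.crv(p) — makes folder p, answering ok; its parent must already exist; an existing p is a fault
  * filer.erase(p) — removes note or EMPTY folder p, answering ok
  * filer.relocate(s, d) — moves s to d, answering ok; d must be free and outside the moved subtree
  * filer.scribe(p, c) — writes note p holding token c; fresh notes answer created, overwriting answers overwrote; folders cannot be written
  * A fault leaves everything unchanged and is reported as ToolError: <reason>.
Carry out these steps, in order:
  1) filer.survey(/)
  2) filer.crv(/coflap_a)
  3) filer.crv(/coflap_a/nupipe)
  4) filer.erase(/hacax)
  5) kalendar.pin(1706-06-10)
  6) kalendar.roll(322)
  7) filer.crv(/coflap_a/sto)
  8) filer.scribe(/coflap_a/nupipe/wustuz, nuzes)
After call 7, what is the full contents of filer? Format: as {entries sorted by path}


! filer.survey(p=/) -> [hacax]
! filer.crv(p=/coflap_a) -> ok
! filer.crv(p=/coflap_a/nupipe) -> ok
! filer.erase(p=/hacax) -> ok
! kalendar.pin(d=1706-06-10) -> 1706-06-10
! kalendar.roll(n=322) -> 1707-04-28
! filer.crv(p=/coflap_a/sto) -> ok
! filer.scribe(p=/coflap_a/nupipe/wustuz, c=nuzes) -> created

Answer: {coflap_a/, coflap_a/nupipe/, coflap_a/sto/}


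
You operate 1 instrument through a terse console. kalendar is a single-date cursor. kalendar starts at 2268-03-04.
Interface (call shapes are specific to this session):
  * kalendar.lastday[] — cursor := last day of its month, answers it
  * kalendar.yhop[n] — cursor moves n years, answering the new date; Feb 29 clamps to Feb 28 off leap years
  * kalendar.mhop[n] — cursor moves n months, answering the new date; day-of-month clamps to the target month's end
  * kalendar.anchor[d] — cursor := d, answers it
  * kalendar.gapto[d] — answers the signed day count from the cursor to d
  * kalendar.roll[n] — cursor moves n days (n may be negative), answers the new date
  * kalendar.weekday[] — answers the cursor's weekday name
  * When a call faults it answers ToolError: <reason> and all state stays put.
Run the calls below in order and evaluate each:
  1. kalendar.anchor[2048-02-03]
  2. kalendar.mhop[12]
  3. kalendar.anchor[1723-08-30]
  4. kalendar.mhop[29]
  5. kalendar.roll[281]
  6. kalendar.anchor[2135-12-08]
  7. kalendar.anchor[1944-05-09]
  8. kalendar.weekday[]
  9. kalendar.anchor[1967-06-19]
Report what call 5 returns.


Answer: 1726-11-07

Derivation:
·→ anchor(d: 2048-02-03)
·← 2048-02-03
·→ mhop(n: 12)
·← 2049-02-03
·→ anchor(d: 1723-08-30)
·← 1723-08-30
·→ mhop(n: 29)
·← 1726-01-30
·→ roll(n: 281)
·← 1726-11-07
·→ anchor(d: 2135-12-08)
·← 2135-12-08
·→ anchor(d: 1944-05-09)
·← 1944-05-09
·→ weekday()
·← Tuesday
·→ anchor(d: 1967-06-19)
·← 1967-06-19


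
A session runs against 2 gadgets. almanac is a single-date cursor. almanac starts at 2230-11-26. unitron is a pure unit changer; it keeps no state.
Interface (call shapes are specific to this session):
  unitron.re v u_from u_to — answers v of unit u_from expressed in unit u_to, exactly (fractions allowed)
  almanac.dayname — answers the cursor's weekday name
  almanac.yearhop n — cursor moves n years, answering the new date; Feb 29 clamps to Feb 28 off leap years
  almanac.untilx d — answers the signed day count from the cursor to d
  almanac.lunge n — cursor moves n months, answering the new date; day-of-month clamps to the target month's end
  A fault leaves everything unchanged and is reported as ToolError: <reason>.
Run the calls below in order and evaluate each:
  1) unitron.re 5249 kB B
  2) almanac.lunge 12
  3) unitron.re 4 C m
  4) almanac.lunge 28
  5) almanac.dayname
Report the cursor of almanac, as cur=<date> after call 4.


Answer: cur=2234-03-26

Derivation:
~$ re v='5249' u_from='kB' u_to='B'
:: 5249000
~$ lunge n='12'
:: 2231-11-26
~$ re v='4' u_from='C' u_to='m'
:: ToolError: incompatible units
~$ lunge n='28'
:: 2234-03-26
~$ dayname
:: Wednesday


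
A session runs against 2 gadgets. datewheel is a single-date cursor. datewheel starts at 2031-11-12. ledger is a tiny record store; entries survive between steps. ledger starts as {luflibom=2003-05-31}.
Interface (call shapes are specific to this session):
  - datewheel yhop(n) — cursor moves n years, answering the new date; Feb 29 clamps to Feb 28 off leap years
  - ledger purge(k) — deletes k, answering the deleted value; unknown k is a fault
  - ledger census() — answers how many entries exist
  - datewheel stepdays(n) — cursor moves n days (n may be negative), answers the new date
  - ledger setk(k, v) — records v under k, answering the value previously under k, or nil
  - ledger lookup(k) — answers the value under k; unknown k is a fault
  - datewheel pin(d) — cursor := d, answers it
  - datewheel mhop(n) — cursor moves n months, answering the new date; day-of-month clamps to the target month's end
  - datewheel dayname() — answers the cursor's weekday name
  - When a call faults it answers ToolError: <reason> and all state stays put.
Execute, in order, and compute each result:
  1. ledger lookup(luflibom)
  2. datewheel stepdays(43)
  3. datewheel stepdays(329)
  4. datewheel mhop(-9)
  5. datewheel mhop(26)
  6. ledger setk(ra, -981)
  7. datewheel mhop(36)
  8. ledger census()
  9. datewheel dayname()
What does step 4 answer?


Answer: 2032-02-18

Derivation:
Now I run ledger lookup with k: luflibom, and observe 2003-05-31.
I call datewheel stepdays with n: 43, giving 2031-12-25.
Next I call datewheel stepdays with n: 329, and get 2032-11-18.
Using datewheel mhop with n: -9: 2032-02-18.
Invoking datewheel mhop with n: 26, yielding 2034-04-18.
Now I run ledger setk with k: ra, v: -981, which returns nil.
I call datewheel mhop with n: 36, yielding 2037-04-18.
Calling ledger census(), which returns 2.
I invoke datewheel dayname, → Saturday.


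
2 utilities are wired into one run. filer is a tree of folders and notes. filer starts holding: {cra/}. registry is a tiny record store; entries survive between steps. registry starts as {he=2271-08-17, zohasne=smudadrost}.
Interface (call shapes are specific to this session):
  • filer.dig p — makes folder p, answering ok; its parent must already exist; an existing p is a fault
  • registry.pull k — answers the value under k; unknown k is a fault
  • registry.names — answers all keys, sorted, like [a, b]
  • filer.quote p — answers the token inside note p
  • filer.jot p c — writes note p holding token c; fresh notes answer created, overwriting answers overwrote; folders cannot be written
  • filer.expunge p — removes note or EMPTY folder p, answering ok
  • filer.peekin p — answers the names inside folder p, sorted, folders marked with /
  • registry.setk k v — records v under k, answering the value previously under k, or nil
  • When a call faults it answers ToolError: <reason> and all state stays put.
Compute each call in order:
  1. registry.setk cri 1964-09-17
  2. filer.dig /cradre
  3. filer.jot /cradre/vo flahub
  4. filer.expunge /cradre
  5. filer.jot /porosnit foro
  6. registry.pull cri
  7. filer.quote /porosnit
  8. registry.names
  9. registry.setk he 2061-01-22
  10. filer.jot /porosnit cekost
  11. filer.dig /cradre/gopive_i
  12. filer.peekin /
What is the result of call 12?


Answer: [cra/, cradre/, porosnit]

Derivation:
==> registry.setk(k=cri, v=1964-09-17)
<== nil
==> filer.dig(p=/cradre)
<== ok
==> filer.jot(p=/cradre/vo, c=flahub)
<== created
==> filer.expunge(p=/cradre)
<== ToolError: not empty
==> filer.jot(p=/porosnit, c=foro)
<== created
==> registry.pull(k=cri)
<== 1964-09-17
==> filer.quote(p=/porosnit)
<== foro
==> registry.names()
<== [cri, he, zohasne]
==> registry.setk(k=he, v=2061-01-22)
<== 2271-08-17
==> filer.jot(p=/porosnit, c=cekost)
<== overwrote
==> filer.dig(p=/cradre/gopive_i)
<== ok
==> filer.peekin(p=/)
<== [cra/, cradre/, porosnit]


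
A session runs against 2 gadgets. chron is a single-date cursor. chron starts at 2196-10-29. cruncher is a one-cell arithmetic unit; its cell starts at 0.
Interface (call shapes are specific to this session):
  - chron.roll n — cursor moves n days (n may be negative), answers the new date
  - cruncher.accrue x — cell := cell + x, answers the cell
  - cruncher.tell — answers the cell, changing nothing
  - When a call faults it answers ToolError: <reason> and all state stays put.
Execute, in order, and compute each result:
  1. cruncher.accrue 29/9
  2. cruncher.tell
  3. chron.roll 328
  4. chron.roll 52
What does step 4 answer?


Answer: 2197-11-13

Derivation:
% 1. cruncher.accrue(x→29/9) : 29/9
% 2. cruncher.tell() : 29/9
% 3. chron.roll(n→328) : 2197-09-22
% 4. chron.roll(n→52) : 2197-11-13


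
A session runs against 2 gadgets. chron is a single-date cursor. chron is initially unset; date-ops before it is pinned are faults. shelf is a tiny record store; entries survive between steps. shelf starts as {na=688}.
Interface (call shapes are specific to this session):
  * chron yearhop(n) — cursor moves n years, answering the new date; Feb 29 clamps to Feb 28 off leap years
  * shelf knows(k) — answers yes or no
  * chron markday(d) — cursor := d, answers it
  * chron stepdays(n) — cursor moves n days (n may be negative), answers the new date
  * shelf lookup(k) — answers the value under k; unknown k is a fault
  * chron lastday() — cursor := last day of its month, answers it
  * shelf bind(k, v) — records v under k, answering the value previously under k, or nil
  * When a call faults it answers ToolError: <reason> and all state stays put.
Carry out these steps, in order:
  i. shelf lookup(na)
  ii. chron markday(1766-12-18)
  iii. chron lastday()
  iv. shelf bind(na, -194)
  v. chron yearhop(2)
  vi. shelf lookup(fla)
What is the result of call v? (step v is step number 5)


Answer: 1768-12-31

Derivation:
Invoking shelf lookup using k: na, — result: 688.
I call chron markday using d: 1766-12-18, which returns 1766-12-18.
Invoking chron lastday, yielding 1766-12-31.
I try shelf bind using k: na, v: -194, which returns 688.
Now I run chron yearhop using n: 2, — result: 1768-12-31.
Using shelf lookup using k: fla: ToolError: no such key fla.


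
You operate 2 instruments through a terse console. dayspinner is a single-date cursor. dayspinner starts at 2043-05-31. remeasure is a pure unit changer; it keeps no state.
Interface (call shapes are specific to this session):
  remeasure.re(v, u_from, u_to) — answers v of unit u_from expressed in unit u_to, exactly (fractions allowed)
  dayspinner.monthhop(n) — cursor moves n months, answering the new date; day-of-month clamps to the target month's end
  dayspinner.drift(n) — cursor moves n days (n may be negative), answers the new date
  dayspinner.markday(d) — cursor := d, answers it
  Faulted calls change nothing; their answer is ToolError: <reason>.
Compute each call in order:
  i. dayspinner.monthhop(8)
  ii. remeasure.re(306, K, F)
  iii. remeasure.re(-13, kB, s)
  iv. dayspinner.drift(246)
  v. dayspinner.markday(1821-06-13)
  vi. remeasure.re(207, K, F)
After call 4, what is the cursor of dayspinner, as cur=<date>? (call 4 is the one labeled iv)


Answer: cur=2044-10-03

Derivation:
# monthhop(n=8) => 2044-01-31
# re(v=306, u_from=K, u_to=F) => 9113/100
# re(v=-13, u_from=kB, u_to=s) => ToolError: incompatible units
# drift(n=246) => 2044-10-03
# markday(d=1821-06-13) => 1821-06-13
# re(v=207, u_from=K, u_to=F) => -8707/100


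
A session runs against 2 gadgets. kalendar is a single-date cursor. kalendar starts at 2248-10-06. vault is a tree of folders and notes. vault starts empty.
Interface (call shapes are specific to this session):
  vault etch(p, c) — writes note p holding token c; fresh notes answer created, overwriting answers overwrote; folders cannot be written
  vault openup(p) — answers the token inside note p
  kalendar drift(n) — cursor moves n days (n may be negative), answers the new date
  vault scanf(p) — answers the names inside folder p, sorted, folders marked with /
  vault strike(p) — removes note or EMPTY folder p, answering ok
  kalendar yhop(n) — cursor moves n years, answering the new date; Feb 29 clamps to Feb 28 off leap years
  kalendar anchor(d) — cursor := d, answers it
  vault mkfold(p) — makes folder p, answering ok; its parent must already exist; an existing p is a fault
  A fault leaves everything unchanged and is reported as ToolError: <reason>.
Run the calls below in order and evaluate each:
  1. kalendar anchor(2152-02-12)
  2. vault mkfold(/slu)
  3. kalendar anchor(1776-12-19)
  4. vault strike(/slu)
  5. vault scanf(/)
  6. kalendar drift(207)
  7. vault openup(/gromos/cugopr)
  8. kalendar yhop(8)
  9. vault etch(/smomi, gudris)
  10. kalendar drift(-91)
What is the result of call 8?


$ kalendar anchor d='2152-02-12'
  2152-02-12
$ vault mkfold p='/slu'
  ok
$ kalendar anchor d='1776-12-19'
  1776-12-19
$ vault strike p='/slu'
  ok
$ vault scanf p='/'
  []
$ kalendar drift n='207'
  1777-07-14
$ vault openup p='/gromos/cugopr'
  ToolError: not found
$ kalendar yhop n='8'
  1785-07-14
$ vault etch p='/smomi' c='gudris'
  created
$ kalendar drift n='-91'
  1785-04-14

Answer: 1785-07-14


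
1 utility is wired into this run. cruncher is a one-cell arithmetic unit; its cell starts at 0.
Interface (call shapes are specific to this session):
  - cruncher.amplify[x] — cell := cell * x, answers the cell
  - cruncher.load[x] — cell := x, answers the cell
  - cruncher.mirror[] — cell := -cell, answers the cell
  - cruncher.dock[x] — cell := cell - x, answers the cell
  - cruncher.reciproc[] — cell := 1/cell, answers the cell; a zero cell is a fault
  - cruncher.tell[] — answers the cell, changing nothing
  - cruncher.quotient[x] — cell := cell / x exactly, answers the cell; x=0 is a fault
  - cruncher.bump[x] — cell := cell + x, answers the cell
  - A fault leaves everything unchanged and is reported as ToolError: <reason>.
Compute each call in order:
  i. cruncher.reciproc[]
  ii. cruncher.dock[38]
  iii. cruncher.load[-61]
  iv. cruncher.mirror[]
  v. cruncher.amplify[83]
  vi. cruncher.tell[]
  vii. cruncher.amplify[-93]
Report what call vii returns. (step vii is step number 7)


I call cruncher.reciproc, yielding ToolError: reciprocal of zero.
Using cruncher.dock with x=38, → -38.
Next I call cruncher.load with x=-61, — result: -61.
Now I run cruncher.mirror, — result: 61.
Calling cruncher.amplify with x=83, and get 5063.
Next I call cruncher.tell(), yielding 5063.
Now I run cruncher.amplify with x=-93, → -470859.

Answer: -470859


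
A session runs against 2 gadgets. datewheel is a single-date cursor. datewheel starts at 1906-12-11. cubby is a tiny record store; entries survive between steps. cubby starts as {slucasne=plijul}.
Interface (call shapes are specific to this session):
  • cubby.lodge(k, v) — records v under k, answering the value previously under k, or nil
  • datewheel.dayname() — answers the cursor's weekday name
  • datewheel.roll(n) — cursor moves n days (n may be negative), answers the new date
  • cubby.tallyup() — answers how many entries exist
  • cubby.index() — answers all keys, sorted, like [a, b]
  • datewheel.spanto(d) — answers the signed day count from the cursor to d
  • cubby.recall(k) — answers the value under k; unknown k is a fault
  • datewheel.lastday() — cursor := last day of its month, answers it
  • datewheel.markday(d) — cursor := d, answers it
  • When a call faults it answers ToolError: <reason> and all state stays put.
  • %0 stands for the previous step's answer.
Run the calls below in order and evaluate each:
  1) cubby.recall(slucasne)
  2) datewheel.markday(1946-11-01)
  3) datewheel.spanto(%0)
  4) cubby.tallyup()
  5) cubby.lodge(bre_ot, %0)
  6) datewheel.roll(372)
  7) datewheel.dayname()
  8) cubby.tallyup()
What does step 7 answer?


Answer: Saturday

Derivation:
Using cubby.recall(slucasne), yielding plijul.
I invoke datewheel.markday(1946-11-01), which returns 1946-11-01.
I invoke datewheel.spanto(%0), which returns 0.
Then cubby.tallyup(), and see 1.
I invoke cubby.lodge(bre_ot, %0), and observe nil.
Using datewheel.roll(372), and observe 1947-11-08.
I run datewheel.dayname(), giving Saturday.
I invoke cubby.tallyup, and get 2.


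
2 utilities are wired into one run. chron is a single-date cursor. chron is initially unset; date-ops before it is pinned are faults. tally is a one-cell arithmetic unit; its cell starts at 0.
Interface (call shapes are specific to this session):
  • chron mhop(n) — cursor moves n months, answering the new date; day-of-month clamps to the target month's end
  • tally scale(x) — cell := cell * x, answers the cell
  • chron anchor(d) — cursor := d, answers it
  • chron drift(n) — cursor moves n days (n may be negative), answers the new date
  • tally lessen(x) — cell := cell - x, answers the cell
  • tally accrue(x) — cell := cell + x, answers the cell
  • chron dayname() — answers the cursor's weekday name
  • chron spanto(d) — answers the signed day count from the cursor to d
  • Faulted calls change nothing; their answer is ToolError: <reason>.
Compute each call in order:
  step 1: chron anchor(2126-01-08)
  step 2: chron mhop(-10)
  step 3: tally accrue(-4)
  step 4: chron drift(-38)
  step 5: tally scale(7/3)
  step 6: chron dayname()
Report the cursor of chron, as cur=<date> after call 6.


Answer: cur=2125-01-29

Derivation:
Now I run chron anchor using d: 2126-01-08, → 2126-01-08.
Calling chron mhop using n: -10, and see 2125-03-08.
I run tally accrue using x: -4: -4.
I call chron drift using n: -38, and see 2125-01-29.
Now I run tally scale using x: 7/3, and see -28/3.
Invoking chron dayname(), → Monday.


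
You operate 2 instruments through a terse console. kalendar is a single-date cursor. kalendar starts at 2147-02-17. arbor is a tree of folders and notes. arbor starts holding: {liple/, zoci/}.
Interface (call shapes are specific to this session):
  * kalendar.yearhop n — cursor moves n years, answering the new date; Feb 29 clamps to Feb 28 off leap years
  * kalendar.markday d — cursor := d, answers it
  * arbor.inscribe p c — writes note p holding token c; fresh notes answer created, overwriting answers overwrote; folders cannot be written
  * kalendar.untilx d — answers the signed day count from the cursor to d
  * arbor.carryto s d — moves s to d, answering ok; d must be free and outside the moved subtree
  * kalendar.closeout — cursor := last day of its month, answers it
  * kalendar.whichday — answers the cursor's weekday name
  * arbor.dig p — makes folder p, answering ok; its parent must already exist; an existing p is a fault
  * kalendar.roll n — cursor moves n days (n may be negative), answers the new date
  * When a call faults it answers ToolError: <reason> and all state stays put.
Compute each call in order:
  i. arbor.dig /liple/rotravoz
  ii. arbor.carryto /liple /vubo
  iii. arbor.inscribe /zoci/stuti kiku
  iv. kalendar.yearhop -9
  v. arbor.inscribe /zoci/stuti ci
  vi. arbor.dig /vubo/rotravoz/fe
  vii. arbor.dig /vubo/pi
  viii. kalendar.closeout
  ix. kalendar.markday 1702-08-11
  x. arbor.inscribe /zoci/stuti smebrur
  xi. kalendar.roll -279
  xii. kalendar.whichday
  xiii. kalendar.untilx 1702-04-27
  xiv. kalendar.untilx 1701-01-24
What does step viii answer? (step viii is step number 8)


Answer: 2138-02-28

Derivation:
# 1. arbor.dig(p=/liple/rotravoz) : ok
# 2. arbor.carryto(s=/liple, d=/vubo) : ok
# 3. arbor.inscribe(p=/zoci/stuti, c=kiku) : created
# 4. kalendar.yearhop(n=-9) : 2138-02-17
# 5. arbor.inscribe(p=/zoci/stuti, c=ci) : overwrote
# 6. arbor.dig(p=/vubo/rotravoz/fe) : ok
# 7. arbor.dig(p=/vubo/pi) : ok
# 8. kalendar.closeout() : 2138-02-28
# 9. kalendar.markday(d=1702-08-11) : 1702-08-11
# 10. arbor.inscribe(p=/zoci/stuti, c=smebrur) : overwrote
# 11. kalendar.roll(n=-279) : 1701-11-05
# 12. kalendar.whichday() : Saturday
# 13. kalendar.untilx(d=1702-04-27) : 173
# 14. kalendar.untilx(d=1701-01-24) : -285


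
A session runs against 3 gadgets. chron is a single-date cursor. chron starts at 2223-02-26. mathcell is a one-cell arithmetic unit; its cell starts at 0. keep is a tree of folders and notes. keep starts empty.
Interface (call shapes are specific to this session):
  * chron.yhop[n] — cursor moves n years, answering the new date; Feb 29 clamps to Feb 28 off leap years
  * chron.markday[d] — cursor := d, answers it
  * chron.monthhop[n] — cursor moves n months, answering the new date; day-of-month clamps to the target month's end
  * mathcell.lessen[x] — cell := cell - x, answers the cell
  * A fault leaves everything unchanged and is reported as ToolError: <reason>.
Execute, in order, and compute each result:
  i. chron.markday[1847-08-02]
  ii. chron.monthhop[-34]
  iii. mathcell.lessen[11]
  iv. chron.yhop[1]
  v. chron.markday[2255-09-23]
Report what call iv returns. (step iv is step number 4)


Answer: 1845-10-02

Derivation:
> chron.markday d='1847-08-02'
  1847-08-02
> chron.monthhop n='-34'
  1844-10-02
> mathcell.lessen x='11'
  -11
> chron.yhop n='1'
  1845-10-02
> chron.markday d='2255-09-23'
  2255-09-23


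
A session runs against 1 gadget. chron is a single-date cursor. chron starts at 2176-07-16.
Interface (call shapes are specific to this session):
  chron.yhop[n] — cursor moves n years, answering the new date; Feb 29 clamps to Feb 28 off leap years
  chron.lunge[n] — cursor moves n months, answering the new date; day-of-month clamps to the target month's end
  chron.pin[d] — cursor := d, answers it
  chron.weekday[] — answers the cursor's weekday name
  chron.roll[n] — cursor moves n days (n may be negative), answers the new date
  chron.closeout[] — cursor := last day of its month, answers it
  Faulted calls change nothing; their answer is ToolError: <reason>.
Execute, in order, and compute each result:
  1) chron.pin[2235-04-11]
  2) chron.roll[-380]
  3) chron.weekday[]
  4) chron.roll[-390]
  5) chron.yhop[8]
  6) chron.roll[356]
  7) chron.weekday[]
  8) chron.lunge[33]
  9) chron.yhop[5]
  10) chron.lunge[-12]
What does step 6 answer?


Answer: 2242-02-21

Derivation:
Using chron.pin with 2235-04-11, — result: 2235-04-11.
I invoke chron.roll with -380, → 2234-03-27.
I run chron.weekday(), which returns Thursday.
Next I call chron.roll with -390, which returns 2233-03-02.
Then chron.yhop with 8, and get 2241-03-02.
Now I run chron.roll with 356, and see 2242-02-21.
Then chron.weekday(), — result: Monday.
I try chron.lunge with 33: 2244-11-21.
I call chron.yhop with 5, and get 2249-11-21.
Calling chron.lunge with -12, and observe 2248-11-21.


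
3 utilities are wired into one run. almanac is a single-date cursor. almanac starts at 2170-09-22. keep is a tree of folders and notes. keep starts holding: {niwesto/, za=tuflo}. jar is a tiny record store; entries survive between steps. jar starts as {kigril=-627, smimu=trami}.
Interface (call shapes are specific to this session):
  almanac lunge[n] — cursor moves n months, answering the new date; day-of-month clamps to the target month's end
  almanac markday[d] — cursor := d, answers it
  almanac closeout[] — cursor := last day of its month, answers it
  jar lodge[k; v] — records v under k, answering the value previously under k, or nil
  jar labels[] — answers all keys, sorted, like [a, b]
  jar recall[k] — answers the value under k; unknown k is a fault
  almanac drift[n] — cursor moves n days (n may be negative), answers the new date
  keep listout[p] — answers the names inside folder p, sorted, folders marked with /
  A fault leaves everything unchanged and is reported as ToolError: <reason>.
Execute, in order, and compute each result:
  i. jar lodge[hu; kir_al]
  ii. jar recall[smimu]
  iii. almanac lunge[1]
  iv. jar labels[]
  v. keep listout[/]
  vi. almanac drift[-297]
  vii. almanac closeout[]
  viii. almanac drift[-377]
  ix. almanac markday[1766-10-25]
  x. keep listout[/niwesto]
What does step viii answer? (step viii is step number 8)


Answer: 2168-12-19

Derivation:
CALL jar lodge[k→hu; v→kir_al]
RET  nil
CALL jar recall[k→smimu]
RET  trami
CALL almanac lunge[n→1]
RET  2170-10-22
CALL jar labels[]
RET  [hu, kigril, smimu]
CALL keep listout[p→/]
RET  [niwesto/, za]
CALL almanac drift[n→-297]
RET  2169-12-29
CALL almanac closeout[]
RET  2169-12-31
CALL almanac drift[n→-377]
RET  2168-12-19
CALL almanac markday[d→1766-10-25]
RET  1766-10-25
CALL keep listout[p→/niwesto]
RET  []


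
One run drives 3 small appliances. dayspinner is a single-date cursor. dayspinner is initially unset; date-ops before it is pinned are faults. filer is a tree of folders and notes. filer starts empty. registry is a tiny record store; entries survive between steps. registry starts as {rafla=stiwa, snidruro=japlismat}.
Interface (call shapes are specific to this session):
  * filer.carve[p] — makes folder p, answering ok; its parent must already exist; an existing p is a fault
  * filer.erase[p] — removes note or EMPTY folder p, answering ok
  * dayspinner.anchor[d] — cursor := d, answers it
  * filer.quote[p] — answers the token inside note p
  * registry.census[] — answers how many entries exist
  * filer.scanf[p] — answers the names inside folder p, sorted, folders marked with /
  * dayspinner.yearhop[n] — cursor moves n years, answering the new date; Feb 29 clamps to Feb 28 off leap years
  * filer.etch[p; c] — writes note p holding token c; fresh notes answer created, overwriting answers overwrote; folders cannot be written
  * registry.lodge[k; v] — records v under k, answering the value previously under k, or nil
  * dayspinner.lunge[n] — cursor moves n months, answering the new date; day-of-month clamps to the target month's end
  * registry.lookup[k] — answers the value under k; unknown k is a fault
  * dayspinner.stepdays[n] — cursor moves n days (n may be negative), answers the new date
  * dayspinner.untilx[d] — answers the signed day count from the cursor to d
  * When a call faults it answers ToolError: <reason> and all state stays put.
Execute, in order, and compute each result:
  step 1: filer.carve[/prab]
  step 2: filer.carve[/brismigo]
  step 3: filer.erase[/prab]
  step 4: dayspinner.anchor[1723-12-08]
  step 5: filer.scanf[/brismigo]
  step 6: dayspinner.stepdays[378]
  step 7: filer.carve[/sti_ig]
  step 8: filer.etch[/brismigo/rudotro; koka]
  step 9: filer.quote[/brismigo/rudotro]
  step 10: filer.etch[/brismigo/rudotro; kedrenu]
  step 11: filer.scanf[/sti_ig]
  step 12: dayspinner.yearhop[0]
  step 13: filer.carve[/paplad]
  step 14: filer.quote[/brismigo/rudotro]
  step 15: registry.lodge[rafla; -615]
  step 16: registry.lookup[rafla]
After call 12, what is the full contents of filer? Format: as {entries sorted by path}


~$ carve p: /prab
[out] ok
~$ carve p: /brismigo
[out] ok
~$ erase p: /prab
[out] ok
~$ anchor d: 1723-12-08
[out] 1723-12-08
~$ scanf p: /brismigo
[out] []
~$ stepdays n: 378
[out] 1724-12-20
~$ carve p: /sti_ig
[out] ok
~$ etch p: /brismigo/rudotro c: koka
[out] created
~$ quote p: /brismigo/rudotro
[out] koka
~$ etch p: /brismigo/rudotro c: kedrenu
[out] overwrote
~$ scanf p: /sti_ig
[out] []
~$ yearhop n: 0
[out] 1724-12-20
~$ carve p: /paplad
[out] ok
~$ quote p: /brismigo/rudotro
[out] kedrenu
~$ lodge k: rafla v: -615
[out] stiwa
~$ lookup k: rafla
[out] -615

Answer: {brismigo/, brismigo/rudotro=kedrenu, sti_ig/}


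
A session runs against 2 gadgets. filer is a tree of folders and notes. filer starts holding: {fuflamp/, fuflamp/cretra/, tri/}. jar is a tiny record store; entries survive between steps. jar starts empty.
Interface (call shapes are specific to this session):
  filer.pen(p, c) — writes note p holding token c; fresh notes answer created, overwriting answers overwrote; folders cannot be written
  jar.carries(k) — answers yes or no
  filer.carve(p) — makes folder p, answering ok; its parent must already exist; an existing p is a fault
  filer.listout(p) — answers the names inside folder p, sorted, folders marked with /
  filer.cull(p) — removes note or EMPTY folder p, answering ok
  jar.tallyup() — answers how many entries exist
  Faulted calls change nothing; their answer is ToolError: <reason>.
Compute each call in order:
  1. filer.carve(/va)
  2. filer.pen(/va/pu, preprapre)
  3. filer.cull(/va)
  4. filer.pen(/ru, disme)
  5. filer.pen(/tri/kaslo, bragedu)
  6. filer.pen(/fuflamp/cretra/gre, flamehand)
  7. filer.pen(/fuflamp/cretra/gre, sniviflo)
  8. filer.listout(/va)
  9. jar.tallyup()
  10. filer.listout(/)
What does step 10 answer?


Answer: [fuflamp/, ru, tri/, va/]

Derivation:
==> filer.carve(/va)
<== ok
==> filer.pen(/va/pu, preprapre)
<== created
==> filer.cull(/va)
<== ToolError: not empty
==> filer.pen(/ru, disme)
<== created
==> filer.pen(/tri/kaslo, bragedu)
<== created
==> filer.pen(/fuflamp/cretra/gre, flamehand)
<== created
==> filer.pen(/fuflamp/cretra/gre, sniviflo)
<== overwrote
==> filer.listout(/va)
<== [pu]
==> jar.tallyup()
<== 0
==> filer.listout(/)
<== [fuflamp/, ru, tri/, va/]


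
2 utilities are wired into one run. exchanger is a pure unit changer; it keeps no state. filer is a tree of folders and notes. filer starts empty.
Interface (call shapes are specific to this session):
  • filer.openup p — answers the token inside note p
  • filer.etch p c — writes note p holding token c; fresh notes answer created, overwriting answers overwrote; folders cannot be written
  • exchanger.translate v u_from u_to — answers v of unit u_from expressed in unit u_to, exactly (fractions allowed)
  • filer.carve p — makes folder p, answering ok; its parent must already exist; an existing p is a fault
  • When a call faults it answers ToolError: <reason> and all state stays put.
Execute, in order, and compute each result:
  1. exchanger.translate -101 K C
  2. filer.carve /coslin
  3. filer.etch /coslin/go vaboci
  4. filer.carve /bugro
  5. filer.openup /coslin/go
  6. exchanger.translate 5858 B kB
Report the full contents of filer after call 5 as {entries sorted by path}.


I run translate using v=-101, u_from=K, u_to=C, and observe -7483/20.
I run carve using p=/coslin, → ok.
Then etch using p=/coslin/go, c=vaboci, → created.
I call carve using p=/bugro, giving ok.
Then openup using p=/coslin/go, and observe vaboci.
Next I call translate using v=5858, u_from=B, u_to=kB, giving 2929/500.

Answer: {bugro/, coslin/, coslin/go=vaboci}


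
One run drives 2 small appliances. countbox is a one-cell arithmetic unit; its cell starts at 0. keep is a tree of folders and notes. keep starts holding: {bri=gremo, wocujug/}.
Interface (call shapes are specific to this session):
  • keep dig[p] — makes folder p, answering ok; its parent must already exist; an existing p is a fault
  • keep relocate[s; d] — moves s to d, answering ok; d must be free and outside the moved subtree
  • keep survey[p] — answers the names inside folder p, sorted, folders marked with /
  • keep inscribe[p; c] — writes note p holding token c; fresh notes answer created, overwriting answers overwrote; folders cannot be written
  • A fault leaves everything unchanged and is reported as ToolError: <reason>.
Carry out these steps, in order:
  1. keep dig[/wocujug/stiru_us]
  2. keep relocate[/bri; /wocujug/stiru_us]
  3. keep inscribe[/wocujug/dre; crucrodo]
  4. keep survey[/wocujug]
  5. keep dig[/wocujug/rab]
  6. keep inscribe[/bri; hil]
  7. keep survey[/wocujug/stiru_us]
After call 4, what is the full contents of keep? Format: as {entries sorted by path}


Answer: {bri=gremo, wocujug/, wocujug/dre=crucrodo, wocujug/stiru_us/}

Derivation:
→ keep dig(p=/wocujug/stiru_us)
← ok
→ keep relocate(s=/bri, d=/wocujug/stiru_us)
← ToolError: exists
→ keep inscribe(p=/wocujug/dre, c=crucrodo)
← created
→ keep survey(p=/wocujug)
← [dre, stiru_us/]
→ keep dig(p=/wocujug/rab)
← ok
→ keep inscribe(p=/bri, c=hil)
← overwrote
→ keep survey(p=/wocujug/stiru_us)
← []


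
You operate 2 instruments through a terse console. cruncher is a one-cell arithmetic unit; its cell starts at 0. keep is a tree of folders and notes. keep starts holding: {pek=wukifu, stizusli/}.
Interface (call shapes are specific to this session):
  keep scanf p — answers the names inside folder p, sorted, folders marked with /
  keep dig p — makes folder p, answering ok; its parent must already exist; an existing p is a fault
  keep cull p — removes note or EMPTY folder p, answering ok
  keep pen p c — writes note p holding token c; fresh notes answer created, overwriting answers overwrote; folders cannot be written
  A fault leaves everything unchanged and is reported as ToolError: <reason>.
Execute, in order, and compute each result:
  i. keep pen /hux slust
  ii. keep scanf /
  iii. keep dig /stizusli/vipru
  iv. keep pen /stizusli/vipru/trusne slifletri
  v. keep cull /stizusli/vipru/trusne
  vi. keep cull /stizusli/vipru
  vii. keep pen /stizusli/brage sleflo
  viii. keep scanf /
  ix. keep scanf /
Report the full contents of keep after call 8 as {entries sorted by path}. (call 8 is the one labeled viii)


Calling keep pen with p: /hux, c: slust, and get created.
I call keep scanf with p: /, and see [hux, pek, stizusli/].
I use keep dig with p: /stizusli/vipru, giving ok.
I use keep pen with p: /stizusli/vipru/trusne, c: slifletri, giving created.
Now I run keep cull with p: /stizusli/vipru/trusne, and see ok.
Calling keep cull with p: /stizusli/vipru, giving ok.
I run keep pen with p: /stizusli/brage, c: sleflo: created.
Next I call keep scanf with p: /: [hux, pek, stizusli/].
Calling keep scanf with p: /, giving [hux, pek, stizusli/].

Answer: {hux=slust, pek=wukifu, stizusli/, stizusli/brage=sleflo}
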